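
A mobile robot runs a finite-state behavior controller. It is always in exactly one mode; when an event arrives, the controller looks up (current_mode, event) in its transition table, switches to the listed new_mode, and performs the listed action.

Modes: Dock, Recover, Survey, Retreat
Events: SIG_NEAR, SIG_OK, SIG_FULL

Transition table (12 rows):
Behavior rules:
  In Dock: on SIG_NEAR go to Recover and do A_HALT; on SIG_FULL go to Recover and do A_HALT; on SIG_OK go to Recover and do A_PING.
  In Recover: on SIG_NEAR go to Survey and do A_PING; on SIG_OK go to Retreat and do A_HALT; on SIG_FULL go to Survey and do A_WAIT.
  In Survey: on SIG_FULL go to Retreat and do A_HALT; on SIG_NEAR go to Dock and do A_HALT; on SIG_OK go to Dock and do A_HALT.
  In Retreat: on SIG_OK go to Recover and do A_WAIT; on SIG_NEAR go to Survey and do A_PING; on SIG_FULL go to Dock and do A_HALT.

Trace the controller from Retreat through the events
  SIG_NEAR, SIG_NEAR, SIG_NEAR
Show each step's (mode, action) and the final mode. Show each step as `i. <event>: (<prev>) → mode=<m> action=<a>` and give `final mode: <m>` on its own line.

final mode: Recover

1. SIG_NEAR: (Retreat) → mode=Survey action=A_PING
2. SIG_NEAR: (Survey) → mode=Dock action=A_HALT
3. SIG_NEAR: (Dock) → mode=Recover action=A_HALT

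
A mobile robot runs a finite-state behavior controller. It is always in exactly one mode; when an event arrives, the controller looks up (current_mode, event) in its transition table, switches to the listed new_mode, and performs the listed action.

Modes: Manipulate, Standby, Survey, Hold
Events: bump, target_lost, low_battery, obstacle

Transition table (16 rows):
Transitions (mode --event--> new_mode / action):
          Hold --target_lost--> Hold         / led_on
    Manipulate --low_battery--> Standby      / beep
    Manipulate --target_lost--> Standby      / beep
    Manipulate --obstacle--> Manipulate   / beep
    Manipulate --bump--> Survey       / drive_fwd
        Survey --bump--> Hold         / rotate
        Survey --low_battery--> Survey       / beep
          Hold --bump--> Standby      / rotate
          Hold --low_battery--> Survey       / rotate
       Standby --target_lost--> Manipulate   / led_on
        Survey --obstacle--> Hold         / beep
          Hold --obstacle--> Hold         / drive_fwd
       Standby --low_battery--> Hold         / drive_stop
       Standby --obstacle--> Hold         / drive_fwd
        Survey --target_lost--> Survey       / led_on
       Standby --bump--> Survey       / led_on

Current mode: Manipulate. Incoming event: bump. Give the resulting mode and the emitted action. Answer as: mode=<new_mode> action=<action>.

current mode = Manipulate; filter table to that mode:
  (Manipulate, low_battery) → (Standby, beep)
  (Manipulate, target_lost) → (Standby, beep)
  (Manipulate, obstacle) → (Manipulate, beep)
  (Manipulate, bump) → (Survey, drive_fwd)  ← event matches
event = bump selects (Survey, drive_fwd)

mode=Survey action=drive_fwd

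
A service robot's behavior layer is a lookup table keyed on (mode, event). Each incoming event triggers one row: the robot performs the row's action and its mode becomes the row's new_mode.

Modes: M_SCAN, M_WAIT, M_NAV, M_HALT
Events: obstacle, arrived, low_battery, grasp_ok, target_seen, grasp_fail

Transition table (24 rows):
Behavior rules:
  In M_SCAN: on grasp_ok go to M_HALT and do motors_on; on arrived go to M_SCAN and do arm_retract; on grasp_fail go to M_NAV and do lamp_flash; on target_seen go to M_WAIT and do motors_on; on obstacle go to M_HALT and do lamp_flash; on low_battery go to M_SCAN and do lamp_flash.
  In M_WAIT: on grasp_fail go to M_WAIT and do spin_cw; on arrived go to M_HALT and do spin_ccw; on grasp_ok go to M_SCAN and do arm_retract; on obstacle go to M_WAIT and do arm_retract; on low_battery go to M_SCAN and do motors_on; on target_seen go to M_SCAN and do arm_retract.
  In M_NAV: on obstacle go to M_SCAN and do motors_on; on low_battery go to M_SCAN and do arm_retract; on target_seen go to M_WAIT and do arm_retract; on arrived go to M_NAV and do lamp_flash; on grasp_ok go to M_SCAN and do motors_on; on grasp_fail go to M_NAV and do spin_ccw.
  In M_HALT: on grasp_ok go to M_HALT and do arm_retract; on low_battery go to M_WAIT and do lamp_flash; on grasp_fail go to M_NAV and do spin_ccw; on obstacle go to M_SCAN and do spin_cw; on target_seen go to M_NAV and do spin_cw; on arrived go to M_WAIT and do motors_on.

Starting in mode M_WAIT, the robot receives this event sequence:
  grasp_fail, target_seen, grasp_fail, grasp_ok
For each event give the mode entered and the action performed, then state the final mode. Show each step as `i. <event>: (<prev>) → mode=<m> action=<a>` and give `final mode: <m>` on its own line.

final mode: M_SCAN

1. grasp_fail: (M_WAIT) → mode=M_WAIT action=spin_cw
2. target_seen: (M_WAIT) → mode=M_SCAN action=arm_retract
3. grasp_fail: (M_SCAN) → mode=M_NAV action=lamp_flash
4. grasp_ok: (M_NAV) → mode=M_SCAN action=motors_on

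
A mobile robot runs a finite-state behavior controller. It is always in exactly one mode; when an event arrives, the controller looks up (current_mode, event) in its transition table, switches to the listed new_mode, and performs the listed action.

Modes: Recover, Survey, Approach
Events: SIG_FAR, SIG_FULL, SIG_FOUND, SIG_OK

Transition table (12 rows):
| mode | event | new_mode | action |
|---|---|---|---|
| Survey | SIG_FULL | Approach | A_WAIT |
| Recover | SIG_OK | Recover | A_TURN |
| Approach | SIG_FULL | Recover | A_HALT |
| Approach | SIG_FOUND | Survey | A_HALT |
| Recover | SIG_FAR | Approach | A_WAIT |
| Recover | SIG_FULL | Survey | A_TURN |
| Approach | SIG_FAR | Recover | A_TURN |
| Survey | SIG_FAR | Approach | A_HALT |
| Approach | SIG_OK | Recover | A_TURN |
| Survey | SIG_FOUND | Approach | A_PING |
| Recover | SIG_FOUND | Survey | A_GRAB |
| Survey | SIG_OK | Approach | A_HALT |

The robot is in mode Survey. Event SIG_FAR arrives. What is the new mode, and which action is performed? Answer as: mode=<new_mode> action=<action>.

mode=Approach action=A_HALT

current mode = Survey; filter table to that mode:
  (Survey, SIG_FULL) → (Approach, A_WAIT)
  (Survey, SIG_FAR) → (Approach, A_HALT)  ← event matches
  (Survey, SIG_FOUND) → (Approach, A_PING)
  (Survey, SIG_OK) → (Approach, A_HALT)
event = SIG_FAR selects (Approach, A_HALT)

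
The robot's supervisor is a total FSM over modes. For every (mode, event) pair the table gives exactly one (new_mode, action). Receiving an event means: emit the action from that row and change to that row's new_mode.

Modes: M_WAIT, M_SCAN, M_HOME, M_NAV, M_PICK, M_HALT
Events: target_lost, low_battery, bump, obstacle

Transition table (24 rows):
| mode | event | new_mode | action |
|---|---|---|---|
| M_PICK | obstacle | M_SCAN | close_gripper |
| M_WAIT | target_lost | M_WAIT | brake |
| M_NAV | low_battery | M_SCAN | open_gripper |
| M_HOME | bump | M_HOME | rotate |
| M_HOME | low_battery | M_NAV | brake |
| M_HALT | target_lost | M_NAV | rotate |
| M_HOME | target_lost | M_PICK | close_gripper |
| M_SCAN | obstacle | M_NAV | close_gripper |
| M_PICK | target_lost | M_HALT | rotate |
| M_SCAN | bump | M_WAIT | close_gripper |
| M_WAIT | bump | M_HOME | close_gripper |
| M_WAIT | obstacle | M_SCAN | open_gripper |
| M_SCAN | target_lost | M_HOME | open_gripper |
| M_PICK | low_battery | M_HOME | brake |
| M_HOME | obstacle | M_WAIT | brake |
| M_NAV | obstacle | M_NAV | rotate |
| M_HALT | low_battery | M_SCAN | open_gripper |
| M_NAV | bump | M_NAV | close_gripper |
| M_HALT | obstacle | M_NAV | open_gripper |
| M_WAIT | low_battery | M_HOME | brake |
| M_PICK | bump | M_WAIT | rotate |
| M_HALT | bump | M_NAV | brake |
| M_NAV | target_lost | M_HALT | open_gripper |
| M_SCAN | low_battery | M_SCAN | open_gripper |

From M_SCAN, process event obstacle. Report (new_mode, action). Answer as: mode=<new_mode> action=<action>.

mode=M_NAV action=close_gripper

current mode = M_SCAN; filter table to that mode:
  (M_SCAN, obstacle) → (M_NAV, close_gripper)  ← event matches
  (M_SCAN, bump) → (M_WAIT, close_gripper)
  (M_SCAN, target_lost) → (M_HOME, open_gripper)
  (M_SCAN, low_battery) → (M_SCAN, open_gripper)
event = obstacle selects (M_NAV, close_gripper)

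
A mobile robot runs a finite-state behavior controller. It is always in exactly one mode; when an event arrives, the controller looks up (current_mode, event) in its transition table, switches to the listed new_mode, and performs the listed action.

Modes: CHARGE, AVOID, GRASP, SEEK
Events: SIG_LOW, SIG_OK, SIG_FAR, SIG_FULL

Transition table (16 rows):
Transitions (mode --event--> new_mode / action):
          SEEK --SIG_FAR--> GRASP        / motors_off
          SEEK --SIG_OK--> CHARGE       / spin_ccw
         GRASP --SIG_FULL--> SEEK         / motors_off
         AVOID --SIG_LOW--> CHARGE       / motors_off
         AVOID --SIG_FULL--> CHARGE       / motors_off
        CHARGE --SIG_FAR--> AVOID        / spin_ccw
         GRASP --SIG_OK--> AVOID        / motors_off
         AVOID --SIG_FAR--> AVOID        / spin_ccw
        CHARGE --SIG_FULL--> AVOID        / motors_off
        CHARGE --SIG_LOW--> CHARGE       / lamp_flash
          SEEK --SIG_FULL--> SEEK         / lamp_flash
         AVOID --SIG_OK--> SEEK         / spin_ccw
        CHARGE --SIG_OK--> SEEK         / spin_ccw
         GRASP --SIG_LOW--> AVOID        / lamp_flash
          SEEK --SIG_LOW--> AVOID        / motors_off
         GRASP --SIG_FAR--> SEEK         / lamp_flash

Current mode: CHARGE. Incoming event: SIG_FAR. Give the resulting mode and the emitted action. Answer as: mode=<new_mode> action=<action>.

current mode = CHARGE; filter table to that mode:
  (CHARGE, SIG_FAR) → (AVOID, spin_ccw)  ← event matches
  (CHARGE, SIG_FULL) → (AVOID, motors_off)
  (CHARGE, SIG_LOW) → (CHARGE, lamp_flash)
  (CHARGE, SIG_OK) → (SEEK, spin_ccw)
event = SIG_FAR selects (AVOID, spin_ccw)

mode=AVOID action=spin_ccw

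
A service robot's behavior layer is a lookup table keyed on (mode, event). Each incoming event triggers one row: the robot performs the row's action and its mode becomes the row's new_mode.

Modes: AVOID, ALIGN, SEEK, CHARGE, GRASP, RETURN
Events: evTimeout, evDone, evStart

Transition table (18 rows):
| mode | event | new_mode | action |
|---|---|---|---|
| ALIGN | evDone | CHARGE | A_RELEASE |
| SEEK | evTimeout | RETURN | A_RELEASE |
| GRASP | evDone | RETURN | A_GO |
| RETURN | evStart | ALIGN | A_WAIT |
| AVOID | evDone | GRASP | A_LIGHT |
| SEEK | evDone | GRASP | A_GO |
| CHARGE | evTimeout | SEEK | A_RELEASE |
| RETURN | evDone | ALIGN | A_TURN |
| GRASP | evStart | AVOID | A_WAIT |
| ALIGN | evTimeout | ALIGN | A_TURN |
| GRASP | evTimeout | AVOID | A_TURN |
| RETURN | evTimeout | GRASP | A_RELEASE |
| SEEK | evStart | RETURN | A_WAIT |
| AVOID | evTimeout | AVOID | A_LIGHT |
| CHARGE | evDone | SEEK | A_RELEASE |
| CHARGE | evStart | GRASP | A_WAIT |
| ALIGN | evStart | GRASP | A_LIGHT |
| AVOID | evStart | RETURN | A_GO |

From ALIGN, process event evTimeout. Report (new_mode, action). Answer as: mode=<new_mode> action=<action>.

current mode = ALIGN; filter table to that mode:
  (ALIGN, evDone) → (CHARGE, A_RELEASE)
  (ALIGN, evTimeout) → (ALIGN, A_TURN)  ← event matches
  (ALIGN, evStart) → (GRASP, A_LIGHT)
event = evTimeout selects (ALIGN, A_TURN)

mode=ALIGN action=A_TURN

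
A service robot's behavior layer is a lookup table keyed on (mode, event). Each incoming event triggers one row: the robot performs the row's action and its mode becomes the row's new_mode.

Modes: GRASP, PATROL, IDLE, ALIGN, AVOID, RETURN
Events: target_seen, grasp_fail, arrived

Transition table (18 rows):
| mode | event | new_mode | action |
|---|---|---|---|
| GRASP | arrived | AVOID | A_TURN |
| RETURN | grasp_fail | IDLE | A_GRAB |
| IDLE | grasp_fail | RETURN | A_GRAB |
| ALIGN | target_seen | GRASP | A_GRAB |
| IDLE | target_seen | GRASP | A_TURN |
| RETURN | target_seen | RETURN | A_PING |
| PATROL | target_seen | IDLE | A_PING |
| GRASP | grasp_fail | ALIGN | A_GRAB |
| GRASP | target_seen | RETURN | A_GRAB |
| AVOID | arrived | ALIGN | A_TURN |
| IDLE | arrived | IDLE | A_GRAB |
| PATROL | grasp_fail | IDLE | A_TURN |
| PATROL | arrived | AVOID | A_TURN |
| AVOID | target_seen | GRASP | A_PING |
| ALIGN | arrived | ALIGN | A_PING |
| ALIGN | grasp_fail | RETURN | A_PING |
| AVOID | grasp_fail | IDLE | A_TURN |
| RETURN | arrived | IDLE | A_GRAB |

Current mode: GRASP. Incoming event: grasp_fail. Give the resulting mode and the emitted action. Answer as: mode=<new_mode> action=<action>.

mode=ALIGN action=A_GRAB

current mode = GRASP; filter table to that mode:
  (GRASP, arrived) → (AVOID, A_TURN)
  (GRASP, grasp_fail) → (ALIGN, A_GRAB)  ← event matches
  (GRASP, target_seen) → (RETURN, A_GRAB)
event = grasp_fail selects (ALIGN, A_GRAB)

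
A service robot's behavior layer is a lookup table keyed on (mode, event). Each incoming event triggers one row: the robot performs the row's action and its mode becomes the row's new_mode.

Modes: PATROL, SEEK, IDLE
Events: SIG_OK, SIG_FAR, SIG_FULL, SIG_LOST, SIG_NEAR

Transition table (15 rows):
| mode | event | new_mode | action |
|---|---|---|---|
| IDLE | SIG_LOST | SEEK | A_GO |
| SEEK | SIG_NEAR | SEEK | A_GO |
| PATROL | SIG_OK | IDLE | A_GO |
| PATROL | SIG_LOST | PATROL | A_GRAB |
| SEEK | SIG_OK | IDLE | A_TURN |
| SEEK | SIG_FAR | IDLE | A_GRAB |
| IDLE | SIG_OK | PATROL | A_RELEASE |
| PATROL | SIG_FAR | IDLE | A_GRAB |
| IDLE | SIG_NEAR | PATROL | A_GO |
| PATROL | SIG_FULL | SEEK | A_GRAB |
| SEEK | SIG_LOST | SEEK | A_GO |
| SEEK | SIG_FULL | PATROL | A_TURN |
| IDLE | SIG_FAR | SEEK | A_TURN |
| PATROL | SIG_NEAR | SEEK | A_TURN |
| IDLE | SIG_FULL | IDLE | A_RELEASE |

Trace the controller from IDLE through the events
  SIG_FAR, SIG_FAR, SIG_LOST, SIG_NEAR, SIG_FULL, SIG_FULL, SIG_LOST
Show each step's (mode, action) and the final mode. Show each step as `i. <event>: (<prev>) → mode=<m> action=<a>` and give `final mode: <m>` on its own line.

final mode: SEEK

1. SIG_FAR: (IDLE) → mode=SEEK action=A_TURN
2. SIG_FAR: (SEEK) → mode=IDLE action=A_GRAB
3. SIG_LOST: (IDLE) → mode=SEEK action=A_GO
4. SIG_NEAR: (SEEK) → mode=SEEK action=A_GO
5. SIG_FULL: (SEEK) → mode=PATROL action=A_TURN
6. SIG_FULL: (PATROL) → mode=SEEK action=A_GRAB
7. SIG_LOST: (SEEK) → mode=SEEK action=A_GO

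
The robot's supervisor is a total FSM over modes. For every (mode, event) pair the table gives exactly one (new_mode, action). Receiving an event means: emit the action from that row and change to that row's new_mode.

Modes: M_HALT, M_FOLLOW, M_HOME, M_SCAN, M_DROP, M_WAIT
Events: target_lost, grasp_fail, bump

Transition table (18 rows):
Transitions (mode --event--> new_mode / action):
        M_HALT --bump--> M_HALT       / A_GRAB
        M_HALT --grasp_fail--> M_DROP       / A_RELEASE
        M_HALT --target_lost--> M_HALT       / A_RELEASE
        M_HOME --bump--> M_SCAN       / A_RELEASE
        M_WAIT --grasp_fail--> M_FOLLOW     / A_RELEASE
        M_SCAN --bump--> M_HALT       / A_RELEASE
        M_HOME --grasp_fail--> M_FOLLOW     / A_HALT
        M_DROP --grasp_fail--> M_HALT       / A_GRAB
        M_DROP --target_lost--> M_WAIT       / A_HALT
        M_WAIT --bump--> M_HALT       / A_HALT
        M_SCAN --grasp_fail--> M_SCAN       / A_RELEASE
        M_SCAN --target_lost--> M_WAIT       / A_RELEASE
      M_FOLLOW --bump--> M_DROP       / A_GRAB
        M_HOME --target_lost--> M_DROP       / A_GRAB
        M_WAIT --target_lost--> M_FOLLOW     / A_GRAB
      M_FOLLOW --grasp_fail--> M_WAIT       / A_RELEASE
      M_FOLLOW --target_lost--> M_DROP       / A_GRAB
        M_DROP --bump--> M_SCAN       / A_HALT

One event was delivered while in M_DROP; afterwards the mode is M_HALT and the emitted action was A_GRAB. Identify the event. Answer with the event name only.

grasp_fail

try target_lost: (M_DROP, target_lost) → (M_WAIT, A_HALT)
try grasp_fail: (M_DROP, grasp_fail) → (M_HALT, A_GRAB)  ← matches
try bump: (M_DROP, bump) → (M_SCAN, A_HALT)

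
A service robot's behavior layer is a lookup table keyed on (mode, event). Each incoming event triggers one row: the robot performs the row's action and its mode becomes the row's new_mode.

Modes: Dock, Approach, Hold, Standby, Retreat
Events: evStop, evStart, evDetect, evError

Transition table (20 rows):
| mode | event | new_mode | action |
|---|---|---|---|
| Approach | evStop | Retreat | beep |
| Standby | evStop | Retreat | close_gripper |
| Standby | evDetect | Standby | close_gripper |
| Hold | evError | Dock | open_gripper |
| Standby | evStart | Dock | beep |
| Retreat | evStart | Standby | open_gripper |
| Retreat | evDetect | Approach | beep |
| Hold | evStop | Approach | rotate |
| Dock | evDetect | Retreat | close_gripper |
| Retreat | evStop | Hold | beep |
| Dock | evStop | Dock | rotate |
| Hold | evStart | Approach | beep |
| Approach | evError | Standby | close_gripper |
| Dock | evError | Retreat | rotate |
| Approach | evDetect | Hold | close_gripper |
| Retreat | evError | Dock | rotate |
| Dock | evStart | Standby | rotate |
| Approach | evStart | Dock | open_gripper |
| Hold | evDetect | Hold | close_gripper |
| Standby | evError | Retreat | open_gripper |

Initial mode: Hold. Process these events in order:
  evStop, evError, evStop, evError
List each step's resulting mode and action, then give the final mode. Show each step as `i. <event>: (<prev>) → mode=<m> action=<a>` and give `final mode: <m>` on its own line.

final mode: Dock

1. evStop: (Hold) → mode=Approach action=rotate
2. evError: (Approach) → mode=Standby action=close_gripper
3. evStop: (Standby) → mode=Retreat action=close_gripper
4. evError: (Retreat) → mode=Dock action=rotate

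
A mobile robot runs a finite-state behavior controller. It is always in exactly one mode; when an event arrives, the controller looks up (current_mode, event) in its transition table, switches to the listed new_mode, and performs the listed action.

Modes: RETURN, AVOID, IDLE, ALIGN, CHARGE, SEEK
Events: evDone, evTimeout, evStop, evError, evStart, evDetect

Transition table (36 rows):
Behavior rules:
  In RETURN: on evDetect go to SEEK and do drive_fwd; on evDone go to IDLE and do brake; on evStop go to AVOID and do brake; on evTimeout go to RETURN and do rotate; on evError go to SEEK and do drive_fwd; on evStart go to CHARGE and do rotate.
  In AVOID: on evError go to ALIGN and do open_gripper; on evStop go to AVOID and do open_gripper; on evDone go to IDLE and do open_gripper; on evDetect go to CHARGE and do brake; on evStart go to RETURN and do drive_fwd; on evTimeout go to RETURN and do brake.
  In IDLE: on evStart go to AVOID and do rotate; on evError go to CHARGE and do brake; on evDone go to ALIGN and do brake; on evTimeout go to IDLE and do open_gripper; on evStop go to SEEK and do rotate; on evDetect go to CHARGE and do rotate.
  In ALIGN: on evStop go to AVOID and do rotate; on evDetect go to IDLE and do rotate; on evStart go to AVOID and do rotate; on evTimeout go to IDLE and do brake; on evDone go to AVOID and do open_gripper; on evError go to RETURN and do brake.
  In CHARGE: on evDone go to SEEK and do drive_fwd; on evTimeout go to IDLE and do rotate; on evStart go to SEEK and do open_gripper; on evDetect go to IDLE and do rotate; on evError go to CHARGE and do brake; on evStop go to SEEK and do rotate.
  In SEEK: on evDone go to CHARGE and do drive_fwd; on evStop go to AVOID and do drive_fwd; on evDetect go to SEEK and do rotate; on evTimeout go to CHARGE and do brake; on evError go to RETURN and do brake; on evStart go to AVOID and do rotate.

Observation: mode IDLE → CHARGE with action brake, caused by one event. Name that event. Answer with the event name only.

try evDone: (IDLE, evDone) → (ALIGN, brake)
try evTimeout: (IDLE, evTimeout) → (IDLE, open_gripper)
try evStop: (IDLE, evStop) → (SEEK, rotate)
try evError: (IDLE, evError) → (CHARGE, brake)  ← matches
try evStart: (IDLE, evStart) → (AVOID, rotate)
try evDetect: (IDLE, evDetect) → (CHARGE, rotate)

evError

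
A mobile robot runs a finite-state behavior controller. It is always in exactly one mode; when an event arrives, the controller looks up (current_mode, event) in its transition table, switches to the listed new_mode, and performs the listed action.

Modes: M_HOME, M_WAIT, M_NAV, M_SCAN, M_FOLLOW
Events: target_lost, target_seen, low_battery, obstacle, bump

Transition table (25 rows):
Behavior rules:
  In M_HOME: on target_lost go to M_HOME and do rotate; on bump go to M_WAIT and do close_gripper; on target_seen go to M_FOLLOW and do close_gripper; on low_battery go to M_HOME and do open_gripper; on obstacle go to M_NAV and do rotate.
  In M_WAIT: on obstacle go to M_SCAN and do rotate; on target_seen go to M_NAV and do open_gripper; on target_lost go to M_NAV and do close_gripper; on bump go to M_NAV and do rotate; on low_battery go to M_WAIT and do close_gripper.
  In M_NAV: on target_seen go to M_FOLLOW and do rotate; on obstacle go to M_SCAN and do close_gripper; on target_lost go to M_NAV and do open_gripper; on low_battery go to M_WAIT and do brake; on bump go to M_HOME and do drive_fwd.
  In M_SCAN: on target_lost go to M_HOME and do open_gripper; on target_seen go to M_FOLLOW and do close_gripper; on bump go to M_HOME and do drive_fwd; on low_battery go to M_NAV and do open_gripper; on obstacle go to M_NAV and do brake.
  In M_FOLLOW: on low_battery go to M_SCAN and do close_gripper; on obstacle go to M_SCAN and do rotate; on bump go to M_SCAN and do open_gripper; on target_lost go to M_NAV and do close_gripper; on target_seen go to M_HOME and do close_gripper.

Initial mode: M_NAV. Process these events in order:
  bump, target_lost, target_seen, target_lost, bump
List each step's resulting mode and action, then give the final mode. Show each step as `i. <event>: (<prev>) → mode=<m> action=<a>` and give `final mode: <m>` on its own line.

1. bump: (M_NAV) → mode=M_HOME action=drive_fwd
2. target_lost: (M_HOME) → mode=M_HOME action=rotate
3. target_seen: (M_HOME) → mode=M_FOLLOW action=close_gripper
4. target_lost: (M_FOLLOW) → mode=M_NAV action=close_gripper
5. bump: (M_NAV) → mode=M_HOME action=drive_fwd

final mode: M_HOME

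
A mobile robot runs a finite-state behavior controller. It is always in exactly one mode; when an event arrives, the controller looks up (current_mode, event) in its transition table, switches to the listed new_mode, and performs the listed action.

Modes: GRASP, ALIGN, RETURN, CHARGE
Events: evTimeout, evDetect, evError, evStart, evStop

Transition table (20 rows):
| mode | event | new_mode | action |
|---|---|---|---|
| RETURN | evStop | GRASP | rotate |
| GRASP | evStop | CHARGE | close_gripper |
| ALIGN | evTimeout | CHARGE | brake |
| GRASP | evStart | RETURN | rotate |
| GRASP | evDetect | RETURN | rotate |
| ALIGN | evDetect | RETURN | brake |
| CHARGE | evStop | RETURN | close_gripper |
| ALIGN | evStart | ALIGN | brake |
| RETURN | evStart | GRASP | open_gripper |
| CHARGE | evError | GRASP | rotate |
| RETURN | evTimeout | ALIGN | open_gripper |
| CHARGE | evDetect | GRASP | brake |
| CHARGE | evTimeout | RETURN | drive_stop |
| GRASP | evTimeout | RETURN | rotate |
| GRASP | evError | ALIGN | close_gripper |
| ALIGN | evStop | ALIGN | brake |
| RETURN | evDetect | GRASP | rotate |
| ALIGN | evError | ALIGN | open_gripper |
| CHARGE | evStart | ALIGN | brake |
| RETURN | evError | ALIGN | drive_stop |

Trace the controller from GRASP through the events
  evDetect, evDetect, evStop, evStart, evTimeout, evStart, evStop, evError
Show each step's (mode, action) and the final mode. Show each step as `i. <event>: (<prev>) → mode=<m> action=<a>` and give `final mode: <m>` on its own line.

1. evDetect: (GRASP) → mode=RETURN action=rotate
2. evDetect: (RETURN) → mode=GRASP action=rotate
3. evStop: (GRASP) → mode=CHARGE action=close_gripper
4. evStart: (CHARGE) → mode=ALIGN action=brake
5. evTimeout: (ALIGN) → mode=CHARGE action=brake
6. evStart: (CHARGE) → mode=ALIGN action=brake
7. evStop: (ALIGN) → mode=ALIGN action=brake
8. evError: (ALIGN) → mode=ALIGN action=open_gripper

final mode: ALIGN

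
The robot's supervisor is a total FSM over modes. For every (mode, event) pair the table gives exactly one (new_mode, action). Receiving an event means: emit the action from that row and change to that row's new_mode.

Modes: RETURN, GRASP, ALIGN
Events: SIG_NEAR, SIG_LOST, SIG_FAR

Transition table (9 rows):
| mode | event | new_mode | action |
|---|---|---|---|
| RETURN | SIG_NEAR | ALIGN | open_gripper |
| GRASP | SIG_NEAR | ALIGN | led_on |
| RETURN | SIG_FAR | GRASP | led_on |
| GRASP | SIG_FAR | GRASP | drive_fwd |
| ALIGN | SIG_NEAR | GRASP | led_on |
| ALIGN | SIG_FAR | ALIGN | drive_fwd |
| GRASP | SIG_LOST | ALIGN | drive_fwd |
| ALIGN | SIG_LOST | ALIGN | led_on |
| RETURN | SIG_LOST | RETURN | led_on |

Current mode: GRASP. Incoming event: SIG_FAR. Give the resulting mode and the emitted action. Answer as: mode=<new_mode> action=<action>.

mode=GRASP action=drive_fwd

current mode = GRASP; filter table to that mode:
  (GRASP, SIG_NEAR) → (ALIGN, led_on)
  (GRASP, SIG_FAR) → (GRASP, drive_fwd)  ← event matches
  (GRASP, SIG_LOST) → (ALIGN, drive_fwd)
event = SIG_FAR selects (GRASP, drive_fwd)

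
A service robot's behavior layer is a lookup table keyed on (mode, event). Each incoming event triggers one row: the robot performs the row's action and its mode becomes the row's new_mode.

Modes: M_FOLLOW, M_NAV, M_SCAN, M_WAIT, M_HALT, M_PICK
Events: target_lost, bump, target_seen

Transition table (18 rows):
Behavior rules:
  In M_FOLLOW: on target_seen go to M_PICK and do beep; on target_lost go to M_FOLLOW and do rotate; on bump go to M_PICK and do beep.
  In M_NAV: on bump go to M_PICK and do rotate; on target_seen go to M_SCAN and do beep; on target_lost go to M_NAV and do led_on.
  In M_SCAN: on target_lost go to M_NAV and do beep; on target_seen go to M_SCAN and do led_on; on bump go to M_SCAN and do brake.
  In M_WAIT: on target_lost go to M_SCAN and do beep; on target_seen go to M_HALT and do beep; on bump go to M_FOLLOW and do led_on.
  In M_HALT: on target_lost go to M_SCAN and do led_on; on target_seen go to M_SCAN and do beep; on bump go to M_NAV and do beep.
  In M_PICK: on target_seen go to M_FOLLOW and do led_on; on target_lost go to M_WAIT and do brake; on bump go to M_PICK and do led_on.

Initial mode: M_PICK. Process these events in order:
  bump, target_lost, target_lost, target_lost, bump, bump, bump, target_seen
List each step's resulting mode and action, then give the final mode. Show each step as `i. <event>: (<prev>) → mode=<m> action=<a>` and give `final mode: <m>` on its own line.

1. bump: (M_PICK) → mode=M_PICK action=led_on
2. target_lost: (M_PICK) → mode=M_WAIT action=brake
3. target_lost: (M_WAIT) → mode=M_SCAN action=beep
4. target_lost: (M_SCAN) → mode=M_NAV action=beep
5. bump: (M_NAV) → mode=M_PICK action=rotate
6. bump: (M_PICK) → mode=M_PICK action=led_on
7. bump: (M_PICK) → mode=M_PICK action=led_on
8. target_seen: (M_PICK) → mode=M_FOLLOW action=led_on

final mode: M_FOLLOW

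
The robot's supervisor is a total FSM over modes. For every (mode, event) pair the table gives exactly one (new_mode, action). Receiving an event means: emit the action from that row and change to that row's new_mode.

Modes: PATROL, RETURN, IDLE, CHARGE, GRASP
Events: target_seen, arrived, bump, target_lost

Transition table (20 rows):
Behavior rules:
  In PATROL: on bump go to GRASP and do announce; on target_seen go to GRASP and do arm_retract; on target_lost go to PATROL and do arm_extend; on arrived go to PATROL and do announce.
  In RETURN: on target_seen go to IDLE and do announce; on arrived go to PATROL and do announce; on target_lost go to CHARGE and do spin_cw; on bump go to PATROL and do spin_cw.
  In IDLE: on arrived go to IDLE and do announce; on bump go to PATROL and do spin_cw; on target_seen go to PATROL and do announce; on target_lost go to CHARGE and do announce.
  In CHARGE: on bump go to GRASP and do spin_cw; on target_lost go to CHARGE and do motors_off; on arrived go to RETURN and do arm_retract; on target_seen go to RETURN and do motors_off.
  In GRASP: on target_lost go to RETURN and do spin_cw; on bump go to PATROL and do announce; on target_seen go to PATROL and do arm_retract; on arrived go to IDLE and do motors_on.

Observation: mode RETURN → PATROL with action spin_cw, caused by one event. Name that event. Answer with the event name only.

try target_seen: (RETURN, target_seen) → (IDLE, announce)
try arrived: (RETURN, arrived) → (PATROL, announce)
try bump: (RETURN, bump) → (PATROL, spin_cw)  ← matches
try target_lost: (RETURN, target_lost) → (CHARGE, spin_cw)

bump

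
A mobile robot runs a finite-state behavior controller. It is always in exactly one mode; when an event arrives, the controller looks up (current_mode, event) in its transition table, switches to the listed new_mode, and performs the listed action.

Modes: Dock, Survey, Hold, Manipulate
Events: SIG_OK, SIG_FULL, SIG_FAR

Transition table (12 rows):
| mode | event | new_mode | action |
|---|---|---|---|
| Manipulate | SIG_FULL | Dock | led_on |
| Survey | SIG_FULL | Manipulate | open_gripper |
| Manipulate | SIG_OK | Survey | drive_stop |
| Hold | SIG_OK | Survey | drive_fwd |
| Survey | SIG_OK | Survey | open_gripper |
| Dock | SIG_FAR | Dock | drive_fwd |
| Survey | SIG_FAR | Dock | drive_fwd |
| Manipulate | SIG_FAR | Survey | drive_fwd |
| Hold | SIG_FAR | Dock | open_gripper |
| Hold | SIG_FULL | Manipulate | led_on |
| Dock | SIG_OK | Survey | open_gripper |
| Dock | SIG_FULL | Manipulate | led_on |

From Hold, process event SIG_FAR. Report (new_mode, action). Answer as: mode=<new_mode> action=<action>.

current mode = Hold; filter table to that mode:
  (Hold, SIG_OK) → (Survey, drive_fwd)
  (Hold, SIG_FAR) → (Dock, open_gripper)  ← event matches
  (Hold, SIG_FULL) → (Manipulate, led_on)
event = SIG_FAR selects (Dock, open_gripper)

mode=Dock action=open_gripper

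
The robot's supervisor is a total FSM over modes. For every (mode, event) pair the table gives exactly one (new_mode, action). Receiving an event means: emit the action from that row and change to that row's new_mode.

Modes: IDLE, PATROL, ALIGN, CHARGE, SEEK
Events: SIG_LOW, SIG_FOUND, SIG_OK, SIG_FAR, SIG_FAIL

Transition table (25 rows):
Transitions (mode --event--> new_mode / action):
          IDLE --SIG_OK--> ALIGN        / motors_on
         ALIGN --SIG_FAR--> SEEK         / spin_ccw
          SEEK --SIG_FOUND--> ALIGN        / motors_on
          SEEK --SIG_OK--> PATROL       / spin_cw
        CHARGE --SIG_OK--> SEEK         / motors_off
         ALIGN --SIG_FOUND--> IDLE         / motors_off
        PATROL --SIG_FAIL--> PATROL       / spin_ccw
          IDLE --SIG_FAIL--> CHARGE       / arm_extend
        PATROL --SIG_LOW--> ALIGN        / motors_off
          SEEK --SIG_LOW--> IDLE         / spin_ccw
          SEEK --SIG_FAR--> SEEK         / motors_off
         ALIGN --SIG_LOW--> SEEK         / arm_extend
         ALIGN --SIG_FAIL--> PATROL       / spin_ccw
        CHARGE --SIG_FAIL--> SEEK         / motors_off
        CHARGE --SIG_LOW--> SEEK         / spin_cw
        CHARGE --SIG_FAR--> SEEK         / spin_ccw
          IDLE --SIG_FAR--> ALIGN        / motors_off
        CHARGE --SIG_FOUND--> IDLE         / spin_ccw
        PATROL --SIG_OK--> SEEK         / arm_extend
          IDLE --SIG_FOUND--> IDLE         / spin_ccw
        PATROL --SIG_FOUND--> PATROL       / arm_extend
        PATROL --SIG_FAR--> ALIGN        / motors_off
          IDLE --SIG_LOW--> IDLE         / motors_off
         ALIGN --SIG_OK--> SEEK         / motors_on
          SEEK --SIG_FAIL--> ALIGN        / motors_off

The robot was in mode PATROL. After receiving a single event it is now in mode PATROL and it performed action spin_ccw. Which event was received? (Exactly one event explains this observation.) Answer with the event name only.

SIG_FAIL

try SIG_LOW: (PATROL, SIG_LOW) → (ALIGN, motors_off)
try SIG_FOUND: (PATROL, SIG_FOUND) → (PATROL, arm_extend)
try SIG_OK: (PATROL, SIG_OK) → (SEEK, arm_extend)
try SIG_FAR: (PATROL, SIG_FAR) → (ALIGN, motors_off)
try SIG_FAIL: (PATROL, SIG_FAIL) → (PATROL, spin_ccw)  ← matches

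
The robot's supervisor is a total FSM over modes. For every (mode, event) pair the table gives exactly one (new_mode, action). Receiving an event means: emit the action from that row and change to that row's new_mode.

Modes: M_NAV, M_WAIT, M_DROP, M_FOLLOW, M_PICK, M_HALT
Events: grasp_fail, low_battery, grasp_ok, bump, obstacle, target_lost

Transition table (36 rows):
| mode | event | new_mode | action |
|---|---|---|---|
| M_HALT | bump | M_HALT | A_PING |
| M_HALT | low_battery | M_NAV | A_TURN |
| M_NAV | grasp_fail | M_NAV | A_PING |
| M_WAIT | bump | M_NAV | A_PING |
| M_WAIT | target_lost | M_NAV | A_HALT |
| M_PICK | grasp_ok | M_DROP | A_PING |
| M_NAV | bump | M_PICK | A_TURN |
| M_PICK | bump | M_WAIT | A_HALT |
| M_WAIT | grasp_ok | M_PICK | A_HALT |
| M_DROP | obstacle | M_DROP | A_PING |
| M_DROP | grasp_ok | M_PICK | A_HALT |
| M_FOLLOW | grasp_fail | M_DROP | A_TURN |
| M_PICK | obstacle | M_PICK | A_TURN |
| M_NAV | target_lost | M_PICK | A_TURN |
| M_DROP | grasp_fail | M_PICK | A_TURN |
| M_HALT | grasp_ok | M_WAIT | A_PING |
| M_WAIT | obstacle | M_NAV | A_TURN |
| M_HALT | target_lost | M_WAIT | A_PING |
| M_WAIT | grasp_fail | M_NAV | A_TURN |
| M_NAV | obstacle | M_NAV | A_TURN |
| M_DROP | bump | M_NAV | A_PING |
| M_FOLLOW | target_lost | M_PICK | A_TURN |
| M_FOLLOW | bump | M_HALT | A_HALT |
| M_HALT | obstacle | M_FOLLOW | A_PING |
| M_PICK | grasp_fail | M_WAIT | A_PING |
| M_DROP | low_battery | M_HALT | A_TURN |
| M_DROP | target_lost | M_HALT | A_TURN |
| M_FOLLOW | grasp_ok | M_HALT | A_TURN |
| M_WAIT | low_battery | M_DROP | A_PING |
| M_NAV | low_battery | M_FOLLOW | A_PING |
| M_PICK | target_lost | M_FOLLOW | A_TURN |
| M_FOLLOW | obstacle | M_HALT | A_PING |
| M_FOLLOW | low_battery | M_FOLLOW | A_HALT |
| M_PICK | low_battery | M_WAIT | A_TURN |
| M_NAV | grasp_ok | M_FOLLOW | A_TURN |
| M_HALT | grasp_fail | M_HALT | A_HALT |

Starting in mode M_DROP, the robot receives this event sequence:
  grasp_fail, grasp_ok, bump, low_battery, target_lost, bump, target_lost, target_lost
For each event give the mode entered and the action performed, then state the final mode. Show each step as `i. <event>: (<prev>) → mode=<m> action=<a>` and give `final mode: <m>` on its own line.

final mode: M_PICK

1. grasp_fail: (M_DROP) → mode=M_PICK action=A_TURN
2. grasp_ok: (M_PICK) → mode=M_DROP action=A_PING
3. bump: (M_DROP) → mode=M_NAV action=A_PING
4. low_battery: (M_NAV) → mode=M_FOLLOW action=A_PING
5. target_lost: (M_FOLLOW) → mode=M_PICK action=A_TURN
6. bump: (M_PICK) → mode=M_WAIT action=A_HALT
7. target_lost: (M_WAIT) → mode=M_NAV action=A_HALT
8. target_lost: (M_NAV) → mode=M_PICK action=A_TURN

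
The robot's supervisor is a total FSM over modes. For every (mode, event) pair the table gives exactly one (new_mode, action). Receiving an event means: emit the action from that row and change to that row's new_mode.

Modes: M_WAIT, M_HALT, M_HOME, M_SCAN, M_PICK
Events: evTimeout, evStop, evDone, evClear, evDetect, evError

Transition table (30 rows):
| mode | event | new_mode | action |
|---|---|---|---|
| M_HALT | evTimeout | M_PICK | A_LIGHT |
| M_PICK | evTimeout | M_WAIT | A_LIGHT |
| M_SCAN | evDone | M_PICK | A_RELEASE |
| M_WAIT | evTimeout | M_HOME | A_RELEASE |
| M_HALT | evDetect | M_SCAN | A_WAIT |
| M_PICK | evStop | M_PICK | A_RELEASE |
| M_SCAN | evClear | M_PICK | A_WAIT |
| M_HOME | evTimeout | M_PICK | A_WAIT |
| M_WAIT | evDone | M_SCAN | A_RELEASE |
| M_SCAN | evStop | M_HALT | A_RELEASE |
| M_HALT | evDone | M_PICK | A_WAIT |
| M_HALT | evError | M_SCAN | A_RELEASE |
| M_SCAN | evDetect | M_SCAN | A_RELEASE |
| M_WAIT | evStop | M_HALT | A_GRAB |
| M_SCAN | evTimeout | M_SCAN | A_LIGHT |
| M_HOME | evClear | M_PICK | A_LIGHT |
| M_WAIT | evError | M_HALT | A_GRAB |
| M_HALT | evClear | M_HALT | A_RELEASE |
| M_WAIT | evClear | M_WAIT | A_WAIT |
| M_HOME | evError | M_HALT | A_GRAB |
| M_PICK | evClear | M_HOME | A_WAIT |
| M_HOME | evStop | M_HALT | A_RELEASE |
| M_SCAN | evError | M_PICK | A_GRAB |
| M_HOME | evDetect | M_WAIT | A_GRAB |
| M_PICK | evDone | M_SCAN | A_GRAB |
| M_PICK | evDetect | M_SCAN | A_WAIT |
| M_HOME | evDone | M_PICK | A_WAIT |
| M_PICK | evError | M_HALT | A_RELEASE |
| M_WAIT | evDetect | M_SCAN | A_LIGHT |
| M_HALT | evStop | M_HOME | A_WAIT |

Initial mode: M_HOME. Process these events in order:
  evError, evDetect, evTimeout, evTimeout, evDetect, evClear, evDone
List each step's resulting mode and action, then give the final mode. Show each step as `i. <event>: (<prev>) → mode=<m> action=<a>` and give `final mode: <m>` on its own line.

1. evError: (M_HOME) → mode=M_HALT action=A_GRAB
2. evDetect: (M_HALT) → mode=M_SCAN action=A_WAIT
3. evTimeout: (M_SCAN) → mode=M_SCAN action=A_LIGHT
4. evTimeout: (M_SCAN) → mode=M_SCAN action=A_LIGHT
5. evDetect: (M_SCAN) → mode=M_SCAN action=A_RELEASE
6. evClear: (M_SCAN) → mode=M_PICK action=A_WAIT
7. evDone: (M_PICK) → mode=M_SCAN action=A_GRAB

final mode: M_SCAN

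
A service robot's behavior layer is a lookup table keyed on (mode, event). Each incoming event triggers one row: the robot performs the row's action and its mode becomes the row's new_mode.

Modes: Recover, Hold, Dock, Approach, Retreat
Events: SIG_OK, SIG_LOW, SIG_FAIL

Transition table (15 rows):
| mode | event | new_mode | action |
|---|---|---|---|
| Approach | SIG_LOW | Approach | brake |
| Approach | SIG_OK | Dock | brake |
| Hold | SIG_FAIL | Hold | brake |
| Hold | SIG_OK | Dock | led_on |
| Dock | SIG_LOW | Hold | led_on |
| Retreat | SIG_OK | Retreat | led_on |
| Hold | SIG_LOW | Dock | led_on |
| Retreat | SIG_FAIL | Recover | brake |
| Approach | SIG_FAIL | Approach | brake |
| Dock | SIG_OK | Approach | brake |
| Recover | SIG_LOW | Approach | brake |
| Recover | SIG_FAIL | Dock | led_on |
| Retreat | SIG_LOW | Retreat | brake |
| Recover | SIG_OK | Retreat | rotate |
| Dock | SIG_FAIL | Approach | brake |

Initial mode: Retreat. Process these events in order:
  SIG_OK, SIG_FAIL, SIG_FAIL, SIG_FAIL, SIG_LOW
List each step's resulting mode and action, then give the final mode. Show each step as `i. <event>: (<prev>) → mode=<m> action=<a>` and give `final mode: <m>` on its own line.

1. SIG_OK: (Retreat) → mode=Retreat action=led_on
2. SIG_FAIL: (Retreat) → mode=Recover action=brake
3. SIG_FAIL: (Recover) → mode=Dock action=led_on
4. SIG_FAIL: (Dock) → mode=Approach action=brake
5. SIG_LOW: (Approach) → mode=Approach action=brake

final mode: Approach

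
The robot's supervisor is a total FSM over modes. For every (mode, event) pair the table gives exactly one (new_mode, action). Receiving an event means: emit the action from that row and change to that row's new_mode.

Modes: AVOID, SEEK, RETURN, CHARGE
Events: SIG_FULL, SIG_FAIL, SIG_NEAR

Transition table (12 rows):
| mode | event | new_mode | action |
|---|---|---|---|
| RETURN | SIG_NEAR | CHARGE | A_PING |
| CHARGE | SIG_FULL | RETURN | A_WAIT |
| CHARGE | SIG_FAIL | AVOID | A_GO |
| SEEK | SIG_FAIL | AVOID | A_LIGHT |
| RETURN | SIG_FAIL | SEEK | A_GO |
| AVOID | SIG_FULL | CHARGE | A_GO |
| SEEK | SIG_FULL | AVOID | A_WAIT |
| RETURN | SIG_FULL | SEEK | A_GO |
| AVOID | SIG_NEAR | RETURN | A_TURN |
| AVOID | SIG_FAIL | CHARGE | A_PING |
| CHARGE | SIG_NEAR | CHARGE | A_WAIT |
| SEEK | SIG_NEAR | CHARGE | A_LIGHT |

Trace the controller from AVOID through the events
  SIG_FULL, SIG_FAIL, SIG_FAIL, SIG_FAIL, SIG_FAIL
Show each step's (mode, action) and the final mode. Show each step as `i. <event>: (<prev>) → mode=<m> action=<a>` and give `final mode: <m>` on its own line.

final mode: CHARGE

1. SIG_FULL: (AVOID) → mode=CHARGE action=A_GO
2. SIG_FAIL: (CHARGE) → mode=AVOID action=A_GO
3. SIG_FAIL: (AVOID) → mode=CHARGE action=A_PING
4. SIG_FAIL: (CHARGE) → mode=AVOID action=A_GO
5. SIG_FAIL: (AVOID) → mode=CHARGE action=A_PING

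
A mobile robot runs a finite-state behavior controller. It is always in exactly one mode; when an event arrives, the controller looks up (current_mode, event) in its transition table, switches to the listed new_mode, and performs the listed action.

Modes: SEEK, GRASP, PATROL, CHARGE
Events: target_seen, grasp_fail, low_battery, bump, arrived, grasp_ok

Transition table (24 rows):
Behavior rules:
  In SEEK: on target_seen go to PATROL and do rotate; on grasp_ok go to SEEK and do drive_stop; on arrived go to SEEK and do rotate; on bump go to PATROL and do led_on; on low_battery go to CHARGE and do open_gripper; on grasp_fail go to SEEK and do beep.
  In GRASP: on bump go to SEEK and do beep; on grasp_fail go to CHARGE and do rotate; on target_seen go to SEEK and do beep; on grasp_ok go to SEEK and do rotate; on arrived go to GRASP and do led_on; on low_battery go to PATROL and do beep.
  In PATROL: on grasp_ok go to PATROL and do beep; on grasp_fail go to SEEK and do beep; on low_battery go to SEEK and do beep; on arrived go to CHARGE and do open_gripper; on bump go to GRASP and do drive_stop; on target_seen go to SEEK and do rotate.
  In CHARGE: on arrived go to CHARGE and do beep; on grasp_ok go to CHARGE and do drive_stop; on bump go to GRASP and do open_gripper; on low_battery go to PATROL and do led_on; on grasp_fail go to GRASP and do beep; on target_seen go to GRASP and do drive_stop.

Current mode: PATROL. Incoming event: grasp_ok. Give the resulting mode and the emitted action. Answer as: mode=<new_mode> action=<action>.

current mode = PATROL; filter table to that mode:
  (PATROL, grasp_ok) → (PATROL, beep)  ← event matches
  (PATROL, grasp_fail) → (SEEK, beep)
  (PATROL, low_battery) → (SEEK, beep)
  (PATROL, arrived) → (CHARGE, open_gripper)
  (PATROL, bump) → (GRASP, drive_stop)
  (PATROL, target_seen) → (SEEK, rotate)
event = grasp_ok selects (PATROL, beep)

mode=PATROL action=beep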